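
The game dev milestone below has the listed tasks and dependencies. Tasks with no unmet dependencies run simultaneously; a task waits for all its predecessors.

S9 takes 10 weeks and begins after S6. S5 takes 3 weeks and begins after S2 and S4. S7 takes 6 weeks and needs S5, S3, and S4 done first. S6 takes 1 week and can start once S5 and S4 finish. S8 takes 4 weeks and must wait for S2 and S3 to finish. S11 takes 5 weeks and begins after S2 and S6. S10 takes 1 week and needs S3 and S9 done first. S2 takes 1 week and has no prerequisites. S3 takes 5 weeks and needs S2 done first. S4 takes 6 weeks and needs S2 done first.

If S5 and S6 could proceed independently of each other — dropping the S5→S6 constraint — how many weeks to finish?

19

Original critical path: S2→S4→S5→S6→S9→S10 = 1+6+3+1+10+1 = 22 ⇒ 22 weeks.
Without S5→S6, S6's earliest start moves from 10 to 7.
The longest chain is now S2→S4→S6→S9→S10 = 1+6+1+10+1 = 19, so the game dev milestone takes 19 weeks.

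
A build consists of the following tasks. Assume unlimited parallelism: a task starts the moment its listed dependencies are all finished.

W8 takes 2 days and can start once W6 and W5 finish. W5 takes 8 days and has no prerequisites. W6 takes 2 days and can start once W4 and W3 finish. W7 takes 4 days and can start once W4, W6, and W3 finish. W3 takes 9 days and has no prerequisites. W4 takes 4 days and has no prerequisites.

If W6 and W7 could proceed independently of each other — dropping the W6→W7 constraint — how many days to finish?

13

Before: longest chain W3→W6→W7 = 9+2+4 = 15, finish 15.
Without W6→W7, W7's earliest start moves from 11 to 9.
New critical path: W3→W6→W8 = 9+2+2 = 13 ⇒ 13 days.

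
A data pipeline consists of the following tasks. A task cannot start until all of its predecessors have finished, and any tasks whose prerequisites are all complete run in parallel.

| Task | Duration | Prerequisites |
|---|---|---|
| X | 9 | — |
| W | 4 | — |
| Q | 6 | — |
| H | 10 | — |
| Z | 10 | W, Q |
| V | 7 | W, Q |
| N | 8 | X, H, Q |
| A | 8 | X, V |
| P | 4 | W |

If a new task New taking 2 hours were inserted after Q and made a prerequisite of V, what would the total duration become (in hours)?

Originally the schedule takes 21 hours.
With New inserted, V now waits for max(W, Q, New).
New critical path: Q→New→V→A = 6+2+7+8 = 23 ⇒ 23 hours.

23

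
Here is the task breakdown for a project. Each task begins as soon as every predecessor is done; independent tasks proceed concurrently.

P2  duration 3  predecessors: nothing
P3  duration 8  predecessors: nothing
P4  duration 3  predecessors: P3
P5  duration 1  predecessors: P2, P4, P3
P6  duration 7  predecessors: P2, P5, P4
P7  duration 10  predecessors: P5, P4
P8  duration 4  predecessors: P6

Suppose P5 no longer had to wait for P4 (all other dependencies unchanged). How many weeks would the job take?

Before: longest chain P3→P4→P5→P6→P8 = 8+3+1+7+4 = 23, finish 23.
Without P4→P5, P5's earliest start moves from 11 to 8.
The longest chain is now P3→P4→P6→P8 = 8+3+7+4 = 22, so the job takes 22 weeks.

22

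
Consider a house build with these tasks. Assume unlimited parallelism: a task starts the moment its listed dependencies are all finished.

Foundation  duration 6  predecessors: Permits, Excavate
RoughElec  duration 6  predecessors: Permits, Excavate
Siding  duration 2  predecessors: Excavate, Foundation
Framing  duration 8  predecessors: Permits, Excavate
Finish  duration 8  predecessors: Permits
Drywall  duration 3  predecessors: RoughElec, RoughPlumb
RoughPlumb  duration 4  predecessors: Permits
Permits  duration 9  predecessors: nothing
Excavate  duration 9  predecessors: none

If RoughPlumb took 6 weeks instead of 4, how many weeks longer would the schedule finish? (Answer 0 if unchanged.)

Actual critical path: Permits→RoughElec→Drywall = 9+6+3 = 18 ⇒ 18 weeks.
The longest path through RoughPlumb is only 16 weeks, so RoughPlumb has float 2.
Now Permits→RoughPlumb→Drywall = 9+6+3 = 18 is longest, so the finish becomes 18 weeks.
Change in finish: 18 − 18 = +0 weeks.

0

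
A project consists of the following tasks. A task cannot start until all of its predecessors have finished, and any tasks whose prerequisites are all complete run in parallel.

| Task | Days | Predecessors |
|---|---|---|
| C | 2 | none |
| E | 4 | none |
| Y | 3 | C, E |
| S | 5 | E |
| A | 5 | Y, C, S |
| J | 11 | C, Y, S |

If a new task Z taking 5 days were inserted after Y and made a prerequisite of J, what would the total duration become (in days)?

23

Originally the project takes 20 days.
With Z inserted, J now waits for max(C, Y, S, Z).
New critical path: E→Y→Z→J = 4+3+5+11 = 23 ⇒ 23 days.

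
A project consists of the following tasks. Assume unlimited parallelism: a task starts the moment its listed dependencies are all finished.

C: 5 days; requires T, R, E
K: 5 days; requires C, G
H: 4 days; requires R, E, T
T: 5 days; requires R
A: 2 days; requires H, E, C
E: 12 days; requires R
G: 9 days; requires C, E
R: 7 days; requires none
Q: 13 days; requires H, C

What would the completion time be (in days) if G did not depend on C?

37

Before: longest chain R→E→C→G→K = 7+12+5+9+5 = 38, finish 38.
Without C→G, G's earliest start moves from 24 to 19.
After: R→E→C→Q = 7+12+5+13 = 37 → 37 days.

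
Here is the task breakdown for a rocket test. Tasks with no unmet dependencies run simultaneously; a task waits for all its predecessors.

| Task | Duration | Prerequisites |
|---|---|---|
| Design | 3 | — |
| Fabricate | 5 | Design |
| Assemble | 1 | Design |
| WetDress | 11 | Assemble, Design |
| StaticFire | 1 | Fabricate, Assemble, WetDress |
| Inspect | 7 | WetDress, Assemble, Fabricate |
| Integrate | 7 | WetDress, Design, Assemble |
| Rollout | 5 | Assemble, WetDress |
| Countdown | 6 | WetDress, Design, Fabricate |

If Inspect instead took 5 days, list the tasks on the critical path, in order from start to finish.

Design, Assemble, WetDress, Integrate

The binding path is Design→Assemble→WetDress→Inspect = 3+1+11+7 = 22; finish at 22 days.
Inspect is on the critical path; changing it to 5 makes that path 20 days.
The binding chain switches to Design→Assemble→WetDress→Integrate = 3+1+11+7 = 22; finish 22 days.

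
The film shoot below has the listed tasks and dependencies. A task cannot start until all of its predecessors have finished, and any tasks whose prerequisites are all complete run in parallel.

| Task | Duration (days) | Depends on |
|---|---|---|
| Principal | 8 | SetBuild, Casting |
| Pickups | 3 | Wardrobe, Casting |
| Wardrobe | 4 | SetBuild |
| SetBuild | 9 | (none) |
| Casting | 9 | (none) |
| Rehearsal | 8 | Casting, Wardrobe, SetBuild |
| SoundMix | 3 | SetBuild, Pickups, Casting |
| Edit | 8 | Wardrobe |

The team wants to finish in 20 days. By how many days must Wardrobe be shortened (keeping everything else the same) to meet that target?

1

Current finish: 21 days; target: 20.
Wardrobe is on every critical path, so each day cut from Wardrobe cuts the finish by one (this holds down to a finish of 18).
Need 21 − 20 = 1 day off Wardrobe → Wardrobe becomes 3 days, finish becomes 20.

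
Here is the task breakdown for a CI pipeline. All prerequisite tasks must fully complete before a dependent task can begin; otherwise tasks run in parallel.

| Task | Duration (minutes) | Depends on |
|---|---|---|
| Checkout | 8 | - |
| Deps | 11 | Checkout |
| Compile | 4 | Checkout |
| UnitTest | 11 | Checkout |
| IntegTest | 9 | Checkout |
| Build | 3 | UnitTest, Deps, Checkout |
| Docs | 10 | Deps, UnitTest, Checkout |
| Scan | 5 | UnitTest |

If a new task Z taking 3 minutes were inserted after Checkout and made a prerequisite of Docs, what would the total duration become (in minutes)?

Originally the schedule takes 29 minutes.
With Z inserted, Docs now waits for max(Deps, UnitTest, Checkout, Z).
New critical path: Checkout→Deps→Docs = 8+11+10 = 29 ⇒ 29 minutes.

29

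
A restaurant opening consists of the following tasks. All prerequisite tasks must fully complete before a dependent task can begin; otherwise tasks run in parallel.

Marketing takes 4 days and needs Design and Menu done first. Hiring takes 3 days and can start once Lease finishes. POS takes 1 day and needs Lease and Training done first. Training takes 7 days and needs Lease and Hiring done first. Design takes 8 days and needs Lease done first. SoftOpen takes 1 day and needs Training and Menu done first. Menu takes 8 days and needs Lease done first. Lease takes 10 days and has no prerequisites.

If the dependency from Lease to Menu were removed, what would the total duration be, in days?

Original critical path: Lease→Design→Marketing = 10+8+4 = 22 ⇒ 22 days.
Without Lease→Menu, Menu's earliest start moves from 10 to 0.
The longest chain is now Lease→Design→Marketing = 10+8+4 = 22, so the job takes 22 days.

22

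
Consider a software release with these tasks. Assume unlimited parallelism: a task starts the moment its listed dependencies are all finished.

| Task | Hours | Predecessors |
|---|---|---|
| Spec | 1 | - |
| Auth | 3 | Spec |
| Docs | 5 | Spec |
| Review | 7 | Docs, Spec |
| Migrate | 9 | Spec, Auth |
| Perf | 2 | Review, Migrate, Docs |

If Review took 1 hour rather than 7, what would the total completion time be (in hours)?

Baseline: Spec→Docs→Review→Perf = 1+5+7+2 = 15 → 15 hours.
Since Review is critical, the -6 change carries straight to that chain (now 9 hours).
New critical path: Spec→Auth→Migrate→Perf = 1+3+9+2 = 15 ⇒ 15 hours.

15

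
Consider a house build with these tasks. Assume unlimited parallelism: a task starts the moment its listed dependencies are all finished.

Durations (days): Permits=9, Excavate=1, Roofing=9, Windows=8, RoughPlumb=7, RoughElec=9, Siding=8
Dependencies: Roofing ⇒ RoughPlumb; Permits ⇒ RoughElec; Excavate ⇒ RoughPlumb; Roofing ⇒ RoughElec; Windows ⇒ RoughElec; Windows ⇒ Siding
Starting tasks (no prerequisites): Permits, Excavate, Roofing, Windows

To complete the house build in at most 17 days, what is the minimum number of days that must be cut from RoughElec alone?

1

Current finish: 18 days; target: 17.
RoughElec is on every critical path, so each day cut from RoughElec cuts the finish by one (this holds down to a finish of 16).
Need 18 − 17 = 1 day off RoughElec → RoughElec becomes 8 days, finish becomes 17.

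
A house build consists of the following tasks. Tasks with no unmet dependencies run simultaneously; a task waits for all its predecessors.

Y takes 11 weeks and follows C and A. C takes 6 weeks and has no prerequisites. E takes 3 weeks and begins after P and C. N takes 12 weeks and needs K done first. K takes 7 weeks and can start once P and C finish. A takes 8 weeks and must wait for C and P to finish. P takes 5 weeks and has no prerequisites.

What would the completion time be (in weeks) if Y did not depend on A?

Before: longest chain C→K→N = 6+7+12 = 25, finish 25.
Without A→Y, Y's earliest start moves from 14 to 6.
The longest chain is now C→K→N = 6+7+12 = 25, so the schedule takes 25 weeks.

25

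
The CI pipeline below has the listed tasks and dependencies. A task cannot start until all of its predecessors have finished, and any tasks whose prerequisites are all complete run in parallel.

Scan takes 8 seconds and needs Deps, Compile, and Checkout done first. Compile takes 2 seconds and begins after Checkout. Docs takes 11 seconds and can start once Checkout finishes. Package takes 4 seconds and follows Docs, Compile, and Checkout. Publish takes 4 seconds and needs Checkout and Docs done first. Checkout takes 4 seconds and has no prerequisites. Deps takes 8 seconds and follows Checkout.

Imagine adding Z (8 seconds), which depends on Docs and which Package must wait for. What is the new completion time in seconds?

27

Originally the schedule takes 20 seconds.
With Z inserted, Package now waits for max(Docs, Compile, Checkout, Z).
New critical path: Checkout→Docs→Z→Package = 4+11+8+4 = 27 ⇒ 27 seconds.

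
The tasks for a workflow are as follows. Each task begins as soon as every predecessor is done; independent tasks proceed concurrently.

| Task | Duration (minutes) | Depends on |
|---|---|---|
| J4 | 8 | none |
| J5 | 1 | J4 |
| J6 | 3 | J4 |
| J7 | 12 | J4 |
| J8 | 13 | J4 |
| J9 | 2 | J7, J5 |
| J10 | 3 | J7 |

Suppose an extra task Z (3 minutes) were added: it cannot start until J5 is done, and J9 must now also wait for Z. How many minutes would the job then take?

23

Originally the job takes 23 minutes.
With Z inserted, J9 now waits for max(J7, J5, Z).
New critical path: J4→J7→J10 = 8+12+3 = 23 ⇒ 23 minutes.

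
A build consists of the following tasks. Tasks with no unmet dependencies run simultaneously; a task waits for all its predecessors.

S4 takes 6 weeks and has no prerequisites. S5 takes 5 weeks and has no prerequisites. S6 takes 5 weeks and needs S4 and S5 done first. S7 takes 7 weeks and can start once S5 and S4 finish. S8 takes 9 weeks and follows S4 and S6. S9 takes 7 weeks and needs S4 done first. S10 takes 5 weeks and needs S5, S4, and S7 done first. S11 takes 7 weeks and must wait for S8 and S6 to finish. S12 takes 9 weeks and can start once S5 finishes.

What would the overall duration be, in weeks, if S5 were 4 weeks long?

Critical path before the change: S4→S6→S8→S11 = 6+5+9+7 = 27 giving 27 weeks.
S5 is off the critical path — its longest chain is 26 weeks, giving 1 of slack.
The critical path is still S4→S6→S8→S11; finish is now 27 weeks.

27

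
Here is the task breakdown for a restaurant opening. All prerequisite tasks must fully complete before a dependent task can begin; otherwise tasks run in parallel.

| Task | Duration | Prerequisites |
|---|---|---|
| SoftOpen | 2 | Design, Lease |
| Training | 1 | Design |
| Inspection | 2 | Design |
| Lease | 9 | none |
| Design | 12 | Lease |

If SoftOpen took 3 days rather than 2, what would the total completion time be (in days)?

24

Baseline: Lease→Design→SoftOpen = 9+12+2 = 23 → 23 days.
Since SoftOpen is critical, the +1 change carries straight to that chain (now 24 days).
The critical path is still Lease→Design→SoftOpen; finish is now 24 days.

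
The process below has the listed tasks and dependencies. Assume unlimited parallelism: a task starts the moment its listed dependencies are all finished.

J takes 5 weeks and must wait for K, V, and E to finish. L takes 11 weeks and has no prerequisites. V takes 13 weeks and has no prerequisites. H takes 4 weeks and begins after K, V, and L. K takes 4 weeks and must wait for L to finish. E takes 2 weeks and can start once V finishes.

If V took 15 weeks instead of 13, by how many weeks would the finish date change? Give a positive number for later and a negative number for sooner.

2

As given, the longest chain is V→E→J = 13+2+5 = 20, so the finish is 20 weeks.
V lies on that path, so at 15 weeks the path becomes 22 weeks.
That remains the longest chain; total 22 weeks.
Change in finish: 22 − 20 = +2 weeks.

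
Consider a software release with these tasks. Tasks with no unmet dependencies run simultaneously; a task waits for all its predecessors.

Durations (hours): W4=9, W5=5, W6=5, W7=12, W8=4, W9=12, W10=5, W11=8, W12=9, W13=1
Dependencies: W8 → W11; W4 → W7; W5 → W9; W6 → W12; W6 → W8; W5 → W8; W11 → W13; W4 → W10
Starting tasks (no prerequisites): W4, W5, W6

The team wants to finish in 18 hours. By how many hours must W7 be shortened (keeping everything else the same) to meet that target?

3

Current finish: 21 hours; target: 18.
W7 is on every critical path, so each hour cut from W7 cuts the finish by one (this holds down to a finish of 18).
Need 21 − 18 = 3 hours off W7 → W7 becomes 9 hours, finish becomes 18.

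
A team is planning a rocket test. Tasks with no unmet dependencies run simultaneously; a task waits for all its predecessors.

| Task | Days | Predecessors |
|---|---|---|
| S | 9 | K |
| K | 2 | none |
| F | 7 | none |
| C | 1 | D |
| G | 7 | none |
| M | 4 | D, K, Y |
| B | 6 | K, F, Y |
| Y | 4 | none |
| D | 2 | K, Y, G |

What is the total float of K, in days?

2

G→D→M = 7+2+4 = 13 sets the makespan at 13 days.
The longest chain containing K totals 11 days.
Slack of K = 2 − 0 = 2 days.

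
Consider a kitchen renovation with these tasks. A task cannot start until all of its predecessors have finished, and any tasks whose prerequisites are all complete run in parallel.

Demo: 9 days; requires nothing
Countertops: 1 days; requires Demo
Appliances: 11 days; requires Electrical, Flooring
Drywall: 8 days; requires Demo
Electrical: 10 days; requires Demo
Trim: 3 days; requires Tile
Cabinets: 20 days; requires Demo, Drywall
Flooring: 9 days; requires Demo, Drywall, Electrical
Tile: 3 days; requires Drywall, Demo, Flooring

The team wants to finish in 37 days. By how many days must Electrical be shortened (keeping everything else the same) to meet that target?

Current finish: 39 days; target: 37.
Electrical is on every critical path, so each day cut from Electrical cuts the finish by one (this holds down to a finish of 37).
Need 39 − 37 = 2 days off Electrical → Electrical becomes 8 days, finish becomes 37.

2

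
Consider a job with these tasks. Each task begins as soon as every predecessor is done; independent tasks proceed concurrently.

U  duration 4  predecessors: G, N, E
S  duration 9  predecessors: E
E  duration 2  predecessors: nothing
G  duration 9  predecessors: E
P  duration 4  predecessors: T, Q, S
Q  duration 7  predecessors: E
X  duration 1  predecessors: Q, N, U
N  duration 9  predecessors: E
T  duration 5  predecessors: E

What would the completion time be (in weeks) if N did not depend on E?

16

With the dependency in place, E→G→U→X = 2+9+4+1 = 16 sets the finish at 16 weeks.
Without E→N, N's earliest start moves from 2 to 0.
The longest chain is now E→G→U→X = 2+9+4+1 = 16, so the job takes 16 weeks.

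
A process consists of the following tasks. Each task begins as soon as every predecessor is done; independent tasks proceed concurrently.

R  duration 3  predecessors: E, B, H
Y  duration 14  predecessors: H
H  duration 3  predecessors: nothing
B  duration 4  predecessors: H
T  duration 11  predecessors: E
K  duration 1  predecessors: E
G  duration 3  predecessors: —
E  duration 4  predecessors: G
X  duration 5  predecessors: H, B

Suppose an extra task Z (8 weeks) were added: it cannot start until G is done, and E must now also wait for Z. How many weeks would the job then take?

26

Originally the job takes 18 weeks.
With Z inserted, E now waits for max(G, Z).
New critical path: G→Z→E→T = 3+8+4+11 = 26 ⇒ 26 weeks.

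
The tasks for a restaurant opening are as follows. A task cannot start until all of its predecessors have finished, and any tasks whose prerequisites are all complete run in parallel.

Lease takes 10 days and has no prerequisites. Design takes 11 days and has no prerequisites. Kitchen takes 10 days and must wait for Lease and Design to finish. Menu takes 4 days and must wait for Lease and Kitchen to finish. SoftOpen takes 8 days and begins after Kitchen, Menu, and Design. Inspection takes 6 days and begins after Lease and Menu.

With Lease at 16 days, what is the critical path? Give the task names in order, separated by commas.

Critical path before the change: Design→Kitchen→Menu→SoftOpen = 11+10+4+8 = 33 giving 33 days.
The longest path through Lease is only 32 days, so Lease has float 1.
New critical path: Lease→Kitchen→Menu→SoftOpen = 16+10+4+8 = 38 ⇒ 38 days.

Lease, Kitchen, Menu, SoftOpen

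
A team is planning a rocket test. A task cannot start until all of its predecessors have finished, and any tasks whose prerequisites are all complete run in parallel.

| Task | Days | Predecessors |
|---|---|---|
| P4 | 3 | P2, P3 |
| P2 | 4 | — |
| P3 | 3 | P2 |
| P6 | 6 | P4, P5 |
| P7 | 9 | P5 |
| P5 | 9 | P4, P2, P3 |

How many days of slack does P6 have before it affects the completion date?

P2→P3→P4→P5→P7 = 4+3+3+9+9 = 28 sets the makespan at 28 days.
The longest chain containing P6 totals 25 days.
Float = 28 − 25 = 3.

3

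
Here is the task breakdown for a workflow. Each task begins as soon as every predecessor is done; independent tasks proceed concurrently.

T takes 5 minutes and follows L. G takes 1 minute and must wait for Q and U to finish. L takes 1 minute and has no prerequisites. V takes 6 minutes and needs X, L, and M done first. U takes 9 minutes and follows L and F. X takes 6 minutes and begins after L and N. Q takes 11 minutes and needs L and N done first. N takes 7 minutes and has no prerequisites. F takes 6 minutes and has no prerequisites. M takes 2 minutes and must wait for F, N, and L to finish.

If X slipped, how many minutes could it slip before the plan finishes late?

0

The longest chain is N→X→V = 7+6+6 = 19; overall finish 19 minutes.
The longest chain containing X totals 19 minutes.
Slack of X = 7 − 7 = 0 minutes.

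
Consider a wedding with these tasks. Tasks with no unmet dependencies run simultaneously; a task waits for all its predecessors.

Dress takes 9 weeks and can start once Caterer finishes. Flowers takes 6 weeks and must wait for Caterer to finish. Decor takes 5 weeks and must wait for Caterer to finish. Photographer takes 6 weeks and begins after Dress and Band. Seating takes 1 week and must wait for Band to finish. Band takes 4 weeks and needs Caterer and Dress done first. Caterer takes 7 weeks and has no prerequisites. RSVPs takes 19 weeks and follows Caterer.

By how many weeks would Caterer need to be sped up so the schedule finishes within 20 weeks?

Current finish: 26 weeks; target: 20.
Caterer is on every critical path, so each week cut from Caterer cuts the finish by one (this holds down to a finish of 20).
Need 26 − 20 = 6 weeks off Caterer → Caterer becomes 1 week, finish becomes 20.

6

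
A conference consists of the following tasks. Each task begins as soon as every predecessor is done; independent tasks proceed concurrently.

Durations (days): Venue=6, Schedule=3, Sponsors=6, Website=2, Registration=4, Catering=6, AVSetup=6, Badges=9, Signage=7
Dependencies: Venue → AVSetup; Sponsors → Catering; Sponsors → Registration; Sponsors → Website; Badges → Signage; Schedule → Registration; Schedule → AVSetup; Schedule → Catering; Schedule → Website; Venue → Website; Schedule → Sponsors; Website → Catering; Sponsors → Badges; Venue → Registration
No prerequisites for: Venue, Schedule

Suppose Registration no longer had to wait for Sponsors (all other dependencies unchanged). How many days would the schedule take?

Before: longest chain Schedule→Sponsors→Badges→Signage = 3+6+9+7 = 25, finish 25.
Without Sponsors→Registration, Registration's earliest start moves from 9 to 6.
The longest chain is now Schedule→Sponsors→Badges→Signage = 3+6+9+7 = 25, so the schedule takes 25 days.

25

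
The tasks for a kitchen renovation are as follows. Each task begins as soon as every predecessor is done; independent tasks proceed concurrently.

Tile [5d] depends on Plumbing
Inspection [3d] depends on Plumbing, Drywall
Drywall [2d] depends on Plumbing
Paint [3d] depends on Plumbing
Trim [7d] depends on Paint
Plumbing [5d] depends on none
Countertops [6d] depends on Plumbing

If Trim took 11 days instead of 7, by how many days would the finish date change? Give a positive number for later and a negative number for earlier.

Actual critical path: Plumbing→Paint→Trim = 5+3+7 = 15 ⇒ 15 days.
Trim lies on that path, so at 11 days the path becomes 19 days.
That remains the longest chain; total 19 days.
Change in finish: 19 − 15 = +4 days.

4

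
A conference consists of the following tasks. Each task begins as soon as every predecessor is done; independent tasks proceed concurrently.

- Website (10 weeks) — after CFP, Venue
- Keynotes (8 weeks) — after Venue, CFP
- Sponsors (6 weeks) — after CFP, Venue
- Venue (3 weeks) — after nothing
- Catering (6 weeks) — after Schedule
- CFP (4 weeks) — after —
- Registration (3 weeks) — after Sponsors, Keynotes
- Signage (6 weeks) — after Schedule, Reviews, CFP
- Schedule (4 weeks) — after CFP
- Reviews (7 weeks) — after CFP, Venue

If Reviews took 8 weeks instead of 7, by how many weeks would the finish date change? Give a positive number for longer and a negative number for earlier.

As given, the longest chain is CFP→Reviews→Signage = 4+7+6 = 17, so the finish is 17 weeks.
Reviews is on the critical path; changing it to 8 makes that path 18 weeks.
That remains the longest chain; total 18 weeks.
Change in finish: 18 − 17 = +1 weeks.

1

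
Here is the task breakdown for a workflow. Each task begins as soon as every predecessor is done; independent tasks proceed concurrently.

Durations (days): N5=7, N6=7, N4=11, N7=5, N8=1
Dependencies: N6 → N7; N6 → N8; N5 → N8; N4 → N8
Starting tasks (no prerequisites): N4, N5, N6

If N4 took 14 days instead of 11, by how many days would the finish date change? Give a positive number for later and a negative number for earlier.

3

As given, the longest chain is N4→N8 = 11+1 = 12, so the finish is 12 days.
N4 lies on that path, so at 14 days the path becomes 15 days.
That remains the longest chain; total 15 days.
Change in finish: 15 − 12 = +3 days.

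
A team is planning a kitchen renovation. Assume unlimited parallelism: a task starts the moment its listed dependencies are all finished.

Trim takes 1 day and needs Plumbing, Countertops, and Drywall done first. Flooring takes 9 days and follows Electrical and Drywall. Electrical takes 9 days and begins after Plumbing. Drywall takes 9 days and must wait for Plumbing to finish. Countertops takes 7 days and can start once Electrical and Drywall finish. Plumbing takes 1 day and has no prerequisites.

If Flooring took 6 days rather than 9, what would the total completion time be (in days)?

18

Critical path before the change: Plumbing→Electrical→Flooring = 1+9+9 = 19 giving 19 days.
Since Flooring is critical, the -3 change carries straight to that chain (now 16 days).
Now Plumbing→Electrical→Countertops→Trim = 1+9+7+1 = 18 is longest, so the finish becomes 18 days.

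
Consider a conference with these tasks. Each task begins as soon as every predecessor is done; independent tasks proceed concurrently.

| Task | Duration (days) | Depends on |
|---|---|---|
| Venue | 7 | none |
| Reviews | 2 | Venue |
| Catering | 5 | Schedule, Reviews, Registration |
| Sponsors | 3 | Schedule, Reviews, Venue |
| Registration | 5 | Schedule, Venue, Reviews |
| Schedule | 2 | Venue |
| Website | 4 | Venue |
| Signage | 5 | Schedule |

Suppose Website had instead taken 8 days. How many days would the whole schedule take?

Baseline: Venue→Reviews→Registration→Catering = 7+2+5+5 = 19 → 19 days.
Website is off the critical path — its longest chain is 11 days, giving 8 of slack.
That remains the longest chain; total 19 days.

19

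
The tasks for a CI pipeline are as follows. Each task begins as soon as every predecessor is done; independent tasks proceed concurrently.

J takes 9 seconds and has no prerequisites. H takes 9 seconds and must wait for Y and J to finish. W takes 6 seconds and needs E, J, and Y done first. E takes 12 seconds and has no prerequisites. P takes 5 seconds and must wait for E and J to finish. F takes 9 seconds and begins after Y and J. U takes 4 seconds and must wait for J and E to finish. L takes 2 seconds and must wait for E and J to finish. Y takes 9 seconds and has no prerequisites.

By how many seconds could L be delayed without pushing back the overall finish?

4

E→W = 12+6 = 18 sets the makespan at 18 seconds.
The longest chain containing L totals 14 seconds.
Slack of L = 16 − 12 = 4 seconds.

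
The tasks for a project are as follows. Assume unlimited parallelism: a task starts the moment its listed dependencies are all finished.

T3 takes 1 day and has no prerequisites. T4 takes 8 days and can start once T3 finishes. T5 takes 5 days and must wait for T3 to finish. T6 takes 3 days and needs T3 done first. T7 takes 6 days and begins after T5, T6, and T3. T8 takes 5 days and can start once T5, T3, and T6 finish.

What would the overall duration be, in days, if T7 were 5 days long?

11

Actual critical path: T3→T5→T7 = 1+5+6 = 12 ⇒ 12 days.
T7 is on the critical path; changing it to 5 makes that path 11 days.
The critical path is still T3→T5→T7; finish is now 11 days.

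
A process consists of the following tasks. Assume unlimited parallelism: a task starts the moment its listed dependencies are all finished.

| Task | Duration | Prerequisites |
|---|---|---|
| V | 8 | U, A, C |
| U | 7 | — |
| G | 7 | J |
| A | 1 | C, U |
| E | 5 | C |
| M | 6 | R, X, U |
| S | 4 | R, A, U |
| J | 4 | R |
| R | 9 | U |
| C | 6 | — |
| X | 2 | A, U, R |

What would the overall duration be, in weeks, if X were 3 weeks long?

27

Actual critical path: U→R→J→G = 7+9+4+7 = 27 ⇒ 27 weeks.
X has 3 weeks of float (longest path through it is 24).
That remains the longest chain; total 27 weeks.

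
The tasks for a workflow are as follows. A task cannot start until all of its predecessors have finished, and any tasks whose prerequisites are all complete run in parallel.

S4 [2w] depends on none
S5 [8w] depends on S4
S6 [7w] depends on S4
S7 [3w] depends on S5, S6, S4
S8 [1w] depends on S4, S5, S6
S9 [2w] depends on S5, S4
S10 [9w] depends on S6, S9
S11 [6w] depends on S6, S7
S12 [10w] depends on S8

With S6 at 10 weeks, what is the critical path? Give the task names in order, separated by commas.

S4, S6, S8, S12

Baseline: S4→S5→S8→S12 = 2+8+1+10 = 21 → 21 weeks.
S6 is off the critical path — its longest chain is 20 weeks, giving 1 of slack.
New critical path: S4→S6→S8→S12 = 2+10+1+10 = 23 ⇒ 23 weeks.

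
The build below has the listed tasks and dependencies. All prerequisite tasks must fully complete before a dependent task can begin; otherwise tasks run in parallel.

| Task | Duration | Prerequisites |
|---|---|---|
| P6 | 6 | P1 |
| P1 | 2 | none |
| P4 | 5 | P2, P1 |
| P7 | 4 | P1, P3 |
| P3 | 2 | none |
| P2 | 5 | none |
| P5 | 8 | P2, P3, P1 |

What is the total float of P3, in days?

3

P2→P5 = 5+8 = 13 sets the makespan at 13 days.
Longest path through P3: 10 days (earliest finish 2, latest finish 5).
So P3 can slip 5 − 2 = 3 days.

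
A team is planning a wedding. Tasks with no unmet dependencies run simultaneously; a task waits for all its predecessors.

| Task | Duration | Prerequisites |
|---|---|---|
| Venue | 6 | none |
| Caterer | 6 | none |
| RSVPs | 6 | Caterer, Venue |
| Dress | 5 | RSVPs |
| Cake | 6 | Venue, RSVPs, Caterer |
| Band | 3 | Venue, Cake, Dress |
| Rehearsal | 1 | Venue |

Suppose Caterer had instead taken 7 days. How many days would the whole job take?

22

Actual critical path: Caterer→RSVPs→Cake→Band = 6+6+6+3 = 21 ⇒ 21 days.
Caterer lies on that path, so at 7 days the path becomes 22 days.
That remains the longest chain; total 22 days.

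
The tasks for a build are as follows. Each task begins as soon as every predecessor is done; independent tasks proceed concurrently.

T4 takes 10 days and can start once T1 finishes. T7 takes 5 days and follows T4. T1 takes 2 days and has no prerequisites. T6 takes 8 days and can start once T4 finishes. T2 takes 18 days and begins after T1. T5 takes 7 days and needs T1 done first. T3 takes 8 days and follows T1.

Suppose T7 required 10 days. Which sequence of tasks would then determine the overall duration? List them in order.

T1, T4, T7

As given, the longest chain is T1→T2 = 2+18 = 20, so the finish is 20 days.
T7 is off the critical path — its longest chain is 17 days, giving 3 of slack.
New critical path: T1→T4→T7 = 2+10+10 = 22 ⇒ 22 days.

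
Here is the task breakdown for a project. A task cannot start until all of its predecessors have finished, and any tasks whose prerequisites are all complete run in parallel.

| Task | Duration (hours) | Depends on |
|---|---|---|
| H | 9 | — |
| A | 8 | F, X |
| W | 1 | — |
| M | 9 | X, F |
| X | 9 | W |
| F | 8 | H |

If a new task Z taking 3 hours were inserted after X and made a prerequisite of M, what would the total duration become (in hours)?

26

Originally the job takes 26 hours.
With Z inserted, M now waits for max(X, F, Z).
New critical path: H→F→M = 9+8+9 = 26 ⇒ 26 hours.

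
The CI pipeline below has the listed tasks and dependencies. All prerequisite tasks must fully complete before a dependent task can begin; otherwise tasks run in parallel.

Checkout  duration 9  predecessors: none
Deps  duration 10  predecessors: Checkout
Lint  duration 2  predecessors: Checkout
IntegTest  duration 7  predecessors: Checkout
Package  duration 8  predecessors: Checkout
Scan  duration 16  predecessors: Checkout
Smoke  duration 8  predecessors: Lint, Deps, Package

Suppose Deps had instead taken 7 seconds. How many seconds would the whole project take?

25

Baseline: Checkout→Deps→Smoke = 9+10+8 = 27 → 27 seconds.
Deps lies on that path, so at 7 seconds the path becomes 24 seconds.
Now Checkout→Package→Smoke = 9+8+8 = 25 is longest, so the finish becomes 25 seconds.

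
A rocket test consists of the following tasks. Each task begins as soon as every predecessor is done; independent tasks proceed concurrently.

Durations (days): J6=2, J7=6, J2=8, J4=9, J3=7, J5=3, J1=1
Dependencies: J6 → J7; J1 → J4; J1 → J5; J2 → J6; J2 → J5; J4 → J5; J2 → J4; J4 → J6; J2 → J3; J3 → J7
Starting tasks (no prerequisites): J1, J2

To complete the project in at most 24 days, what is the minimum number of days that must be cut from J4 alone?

1

Current finish: 25 days; target: 24.
J4 is on every critical path, so each day cut from J4 cuts the finish by one (this holds down to a finish of 21).
Need 25 − 24 = 1 day off J4 → J4 becomes 8 days, finish becomes 24.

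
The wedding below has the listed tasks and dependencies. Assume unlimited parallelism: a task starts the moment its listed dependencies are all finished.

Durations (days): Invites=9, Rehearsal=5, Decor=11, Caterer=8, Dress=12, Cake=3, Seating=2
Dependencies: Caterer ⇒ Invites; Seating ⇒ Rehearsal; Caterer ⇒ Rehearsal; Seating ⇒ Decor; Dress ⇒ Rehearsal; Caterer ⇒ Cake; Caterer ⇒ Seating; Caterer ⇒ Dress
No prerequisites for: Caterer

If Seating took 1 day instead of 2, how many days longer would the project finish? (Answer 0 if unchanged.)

0

The binding path is Caterer→Dress→Rehearsal = 8+12+5 = 25; finish at 25 days.
Seating is off the critical path — its longest chain is 21 days, giving 4 of slack.
No other chain overtakes it, so the finish is 25 days.
Change in finish: 25 − 25 = +0 days.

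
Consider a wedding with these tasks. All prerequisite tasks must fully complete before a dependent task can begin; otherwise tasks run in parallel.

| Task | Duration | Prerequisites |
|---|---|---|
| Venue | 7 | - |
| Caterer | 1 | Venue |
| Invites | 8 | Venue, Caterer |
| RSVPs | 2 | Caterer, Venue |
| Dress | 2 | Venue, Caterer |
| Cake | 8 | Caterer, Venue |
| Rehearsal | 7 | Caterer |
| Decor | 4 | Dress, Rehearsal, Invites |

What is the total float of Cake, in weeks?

4

Critical path: Venue→Caterer→Invites→Decor = 7+1+8+4 = 20, so the finish is 20 weeks.
The longest chain containing Cake totals 16 weeks.
So Cake can slip 20 − 16 = 4 weeks.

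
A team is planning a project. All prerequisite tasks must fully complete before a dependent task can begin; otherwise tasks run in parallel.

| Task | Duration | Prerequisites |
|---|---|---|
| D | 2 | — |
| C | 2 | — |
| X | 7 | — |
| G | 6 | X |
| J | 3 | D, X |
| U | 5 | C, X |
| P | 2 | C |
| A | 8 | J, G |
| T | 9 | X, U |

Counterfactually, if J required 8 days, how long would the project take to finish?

23

Baseline: X→G→A = 7+6+8 = 21 → 21 days.
J has 3 days of float (longest path through it is 18).
Now X→J→A = 7+8+8 = 23 is longest, so the finish becomes 23 days.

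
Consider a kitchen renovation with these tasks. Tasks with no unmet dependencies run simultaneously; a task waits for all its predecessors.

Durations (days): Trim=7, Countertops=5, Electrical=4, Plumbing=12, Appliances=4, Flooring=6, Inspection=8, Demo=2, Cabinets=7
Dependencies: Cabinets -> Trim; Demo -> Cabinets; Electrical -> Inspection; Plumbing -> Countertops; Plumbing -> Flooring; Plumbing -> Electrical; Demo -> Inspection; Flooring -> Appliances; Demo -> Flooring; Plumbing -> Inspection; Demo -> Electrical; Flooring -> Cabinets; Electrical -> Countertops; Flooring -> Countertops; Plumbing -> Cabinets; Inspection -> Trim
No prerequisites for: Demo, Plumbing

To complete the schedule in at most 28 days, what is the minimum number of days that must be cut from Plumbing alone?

4

Current finish: 32 days; target: 28.
Plumbing is on every critical path, so each day cut from Plumbing cuts the finish by one (this holds down to a finish of 22).
Need 32 − 28 = 4 days off Plumbing → Plumbing becomes 8 days, finish becomes 28.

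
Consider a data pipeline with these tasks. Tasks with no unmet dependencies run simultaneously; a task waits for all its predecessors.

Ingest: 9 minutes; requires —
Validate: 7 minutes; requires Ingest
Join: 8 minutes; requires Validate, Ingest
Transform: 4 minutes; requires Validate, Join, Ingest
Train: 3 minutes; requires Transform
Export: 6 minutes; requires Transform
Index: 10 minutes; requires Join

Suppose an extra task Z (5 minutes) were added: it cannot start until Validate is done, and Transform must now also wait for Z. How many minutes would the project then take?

Originally the project takes 34 minutes.
With Z inserted, Transform now waits for max(Validate, Join, Ingest, Z).
New critical path: Ingest→Validate→Join→Transform→Export = 9+7+8+4+6 = 34 ⇒ 34 minutes.

34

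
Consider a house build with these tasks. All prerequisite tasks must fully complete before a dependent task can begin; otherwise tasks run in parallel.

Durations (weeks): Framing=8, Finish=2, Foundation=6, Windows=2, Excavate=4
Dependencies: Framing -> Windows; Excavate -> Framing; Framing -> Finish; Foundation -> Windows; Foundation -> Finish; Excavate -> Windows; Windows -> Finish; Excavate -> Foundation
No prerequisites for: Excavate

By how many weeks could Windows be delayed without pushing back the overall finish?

Excavate→Framing→Windows→Finish = 4+8+2+2 = 16 sets the makespan at 16 weeks.
The longest chain containing Windows totals 16 weeks.
Slack of Windows = 12 − 12 = 0 weeks.

0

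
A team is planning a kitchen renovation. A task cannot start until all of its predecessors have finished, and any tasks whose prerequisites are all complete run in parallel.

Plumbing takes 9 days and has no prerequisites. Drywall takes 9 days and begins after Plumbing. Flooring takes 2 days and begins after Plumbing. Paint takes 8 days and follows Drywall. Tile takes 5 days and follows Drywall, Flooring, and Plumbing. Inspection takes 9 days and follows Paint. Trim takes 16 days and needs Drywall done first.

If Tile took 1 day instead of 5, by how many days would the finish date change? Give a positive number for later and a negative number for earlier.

0

The binding path is Plumbing→Drywall→Paint→Inspection = 9+9+8+9 = 35; finish at 35 days.
The longest path through Tile is only 23 days, so Tile has float 12.
The critical path is still Plumbing→Drywall→Paint→Inspection; finish is now 35 days.
Change in finish: 35 − 35 = +0 days.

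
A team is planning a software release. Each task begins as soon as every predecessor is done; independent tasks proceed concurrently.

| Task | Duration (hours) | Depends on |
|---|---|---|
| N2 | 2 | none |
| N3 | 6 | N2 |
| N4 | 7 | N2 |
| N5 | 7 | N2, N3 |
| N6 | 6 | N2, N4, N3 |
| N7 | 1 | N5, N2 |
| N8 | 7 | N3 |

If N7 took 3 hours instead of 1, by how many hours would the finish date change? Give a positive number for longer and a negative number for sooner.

The binding path is N2→N3→N5→N7 = 2+6+7+1 = 16; finish at 16 hours.
Since N7 is critical, the +2 change carries straight to that chain (now 18 hours).
The critical path is still N2→N3→N5→N7; finish is now 18 hours.
Change in finish: 18 − 16 = +2 hours.

2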